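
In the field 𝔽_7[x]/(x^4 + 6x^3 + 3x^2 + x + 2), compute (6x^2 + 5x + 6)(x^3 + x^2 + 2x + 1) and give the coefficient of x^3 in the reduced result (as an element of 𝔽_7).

1

Multiply in 𝔽_7[x]: (6x^2 + 5x + 6)·(x^3 + x^2 + 2x + 1) = 6x^5 + 4x^4 + 2x^3 + x^2 + 3x + 6.
Reduce using x^4 ≡ x^3 + 4x^2 + 6x + 5 (mod x^4 + 6x^3 + 3x^2 + x + 2).
Reduced: x^3 + 2x.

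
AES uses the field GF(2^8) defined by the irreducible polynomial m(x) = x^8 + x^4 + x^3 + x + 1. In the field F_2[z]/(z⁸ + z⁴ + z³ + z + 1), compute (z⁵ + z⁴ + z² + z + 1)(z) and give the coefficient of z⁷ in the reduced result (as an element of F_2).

0

Multiply in F_2[z]: (z⁵ + z⁴ + z² + z + 1)·(z) = z⁶ + z⁵ + z³ + z² + z.
Reduced: z⁶ + z⁵ + z³ + z² + z.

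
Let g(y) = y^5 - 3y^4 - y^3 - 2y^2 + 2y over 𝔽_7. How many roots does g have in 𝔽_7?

Evaluate at each of the 7 elements of 𝔽_7:
g(0) = 0 → root; g(1) = 4; g(2) = 0 → root; g(3) = 3; g(4) = 0 → root; g(5) = 0 → root; g(6) = 0 → root.
Roots: {0, 2, 4, 5, 6}.

5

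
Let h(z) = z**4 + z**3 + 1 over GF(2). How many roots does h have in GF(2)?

0

Evaluate at each of the 2 elements of GF(2):
h(0) = 1; h(1) = 1.
No element is a root.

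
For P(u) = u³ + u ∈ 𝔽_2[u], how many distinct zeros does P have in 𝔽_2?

2

Evaluate at each of the 2 elements of 𝔽_2:
P(0) = 0 → root; P(1) = 0 → root.
Roots: {0, 1}.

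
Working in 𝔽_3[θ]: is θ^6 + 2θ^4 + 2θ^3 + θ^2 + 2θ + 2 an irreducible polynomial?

Yes

Write g(θ) = θ^6 + 2θ^4 + 2θ^3 + θ^2 + 2θ + 2.
Check for roots in 𝔽_3: g(0) = 2; g(1) = 1; g(2) = 2.
No roots, so no linear factors.
Monic irreducibles of degree 2 over GF(3): θ^2 + 1, θ^2 + θ + 2, θ^2 + 2θ + 2.
None of them divide g (all give nonzero remainder).
Degree-3 irreducible divisors: test the 8 monic irreducibles of degree 3 over GF(3).
None of them divide g (all give nonzero remainder).
No irreducible factor of degree ≤ 3 exists, so g is irreducible over GF(3).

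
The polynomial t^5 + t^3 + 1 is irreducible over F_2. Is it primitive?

Yes

Write f(t) = t^5 + t^3 + 1.
|GF(2^5)^×| = 2^5 − 1 = 31. Prime factorization: 31 = 31.
f is primitive ⇔ t has order 31 in GF(2)[t]/(f), i.e. t^(31/q) ≠ 1 for each prime q | 31.
t^(1) mod f = t.
None equal 1, so t has full order 31; f is primitive.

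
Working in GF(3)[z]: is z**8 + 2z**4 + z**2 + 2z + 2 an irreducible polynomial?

Yes

Write h(z) = z**8 + 2z**4 + z**2 + 2z + 2.
Check for roots in GF(3): h(0) = 2; h(1) = 2; h(2) = 1.
No roots, so no linear factors.
Monic irreducibles of degree 2 over GF(3): z**2 + 1, z**2 + z + 2, z**2 + 2z + 2.
None of them divide h (all give nonzero remainder).
Degree-3 irreducible divisors: test the 8 monic irreducibles of degree 3 over GF(3).
None of them divide h (all give nonzero remainder).
Degree-4 irreducible divisors: test the 18 monic irreducibles of degree 4 over GF(3).
None of them divide h (all give nonzero remainder).
No irreducible factor of degree ≤ 4 exists, so h is irreducible over GF(3).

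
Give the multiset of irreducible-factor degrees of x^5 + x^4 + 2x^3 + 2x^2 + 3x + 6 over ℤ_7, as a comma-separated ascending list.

Write g(x) = x^5 + x^4 + 2x^3 + 2x^2 + 3x + 6.
Linear factors from roots: (x + 5).
Complete factorization: g(x) = (x + 5)^2·(x^3 + 5x^2 + 4x + 5).
Factor degrees with multiplicity: 1 + 1 + 3 = 5.

1, 1, 3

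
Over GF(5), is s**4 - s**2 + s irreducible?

No

Write g(s) = s**4 - s**2 + s.
Check for roots in GF(5): g(0) = 0 → root; g(1) = 1; g(2) = 4; g(3) = 0 → root; g(4) = 4.
g(0) = 0, so (s) divides g(s); g is reducible.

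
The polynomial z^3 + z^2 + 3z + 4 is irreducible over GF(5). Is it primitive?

No

Write f(z) = z^3 + z^2 + 3z + 4.
|GF(5^3)^×| = 5^3 − 1 = 124. Prime factorization: 124 = 2^2·31.
f is primitive ⇔ z has order 124 in GF(5)[z]/(f), i.e. z^(124/q) ≠ 1 for each prime q | 124.
z^(62) mod f = 1
z^(4) mod f = 3z^2 + 4z + 4.
Since z^(62) = 1, the order of z divides 62 < 124; not primitive.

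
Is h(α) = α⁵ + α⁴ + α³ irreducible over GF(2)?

Check for roots in GF(2): h(0) = 0 → root; h(1) = 1.
h(0) = 0, so (α) divides h(α); h is reducible.

No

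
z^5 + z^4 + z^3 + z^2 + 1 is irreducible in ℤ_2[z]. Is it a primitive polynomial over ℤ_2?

Yes

Write f(z) = z^5 + z^4 + z^3 + z^2 + 1.
|GF(2^5)^×| = 2^5 − 1 = 31. Prime factorization: 31 = 31.
f is primitive ⇔ z has order 31 in GF(2)[z]/(f), i.e. z^(31/q) ≠ 1 for each prime q | 31.
z^(1) mod f = z.
None equal 1, so z has full order 31; f is primitive.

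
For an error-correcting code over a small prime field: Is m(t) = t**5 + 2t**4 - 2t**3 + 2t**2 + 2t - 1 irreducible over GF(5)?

Yes

Check for roots in GF(5): m(0) = 4; m(1) = 4; m(2) = 4; m(3) = 4; m(4) = 2.
No roots, so no linear factors.
Degree-2 irreducible divisors: test the 10 monic irreducibles of degree 2 over GF(5).
None of them divide m (all give nonzero remainder).
No irreducible factor of degree ≤ 2 exists, so m is irreducible over GF(5).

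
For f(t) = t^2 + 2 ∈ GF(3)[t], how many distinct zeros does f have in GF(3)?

2

Evaluate at each of the 3 elements of GF(3):
f(0) = 2; f(1) = 0 → root; f(2) = 0 → root.
Roots: {1, 2}.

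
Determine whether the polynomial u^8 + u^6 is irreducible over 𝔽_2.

Write P(u) = u^8 + u^6.
Check for roots in 𝔽_2: P(0) = 0 → root; P(1) = 0 → root.
P(0) = 0, so (u) divides P(u); P is reducible.

No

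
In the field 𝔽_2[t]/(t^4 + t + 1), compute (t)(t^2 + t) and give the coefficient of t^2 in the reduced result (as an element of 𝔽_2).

Multiply in 𝔽_2[t]: (t)·(t^2 + t) = t^3 + t^2.
Reduced: t^3 + t^2.

1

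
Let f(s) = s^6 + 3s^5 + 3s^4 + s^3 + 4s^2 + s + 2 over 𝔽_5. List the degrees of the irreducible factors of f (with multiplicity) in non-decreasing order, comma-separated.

1, 1, 1, 1, 2

Roots in 𝔽_5: f(0) = 2; f(1) = 0 → root; f(2) = 1; f(3) = 4; f(4) = 0 → root.
Linear factors from roots: (s + 4), (s + 1).
Complete factorization: f(s) = (s + 1)·(s + 4)^3·(s^2 + 3).
Factor degrees with multiplicity: 1 + 1 + 1 + 1 + 2 = 6.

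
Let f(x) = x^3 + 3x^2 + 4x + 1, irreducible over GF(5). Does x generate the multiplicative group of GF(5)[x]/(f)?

No

|GF(5^3)^×| = 5^3 − 1 = 124. Prime factorization: 124 = 2^2·31.
f is primitive ⇔ x has order 124 in GF(5)[x]/(f), i.e. x^(124/q) ≠ 1 for each prime q | 124.
x^(62) mod f = 1
x^(4) mod f = x + 3.
Since x^(62) = 1, the order of x divides 62 < 124; not primitive.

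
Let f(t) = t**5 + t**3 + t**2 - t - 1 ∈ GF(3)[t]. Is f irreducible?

Check for roots in GF(3): f(0) = 2; f(1) = 1; f(2) = 2.
No roots, so no linear factors.
Monic irreducibles of degree 2 over GF(3): t**2 + 1, t**2 + t - 1, t**2 - t - 1.
None of them divide f (all give nonzero remainder).
No irreducible factor of degree ≤ 2 exists, so f is irreducible over GF(3).

Yes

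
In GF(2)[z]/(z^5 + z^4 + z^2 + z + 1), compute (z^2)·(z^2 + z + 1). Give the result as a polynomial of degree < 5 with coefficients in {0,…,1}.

Multiply in GF(2)[z]: (z^2)·(z^2 + z + 1) = z^4 + z^3 + z^2.
Reduced: z^4 + z^3 + z^2.

z^4 + z^3 + z^2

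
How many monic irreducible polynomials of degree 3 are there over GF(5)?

x^(5^3) − x is the product of all monic irreducibles of degree dividing 3; Möbius inversion gives N = (1/3) Σ μ(3/d)·5^d.
Divisors of 3: 1, 3; μ(3/d) for each: -1, 1.
Σ = − 5^1 + 5^3 = 120.
N = 120/3 = 40.

40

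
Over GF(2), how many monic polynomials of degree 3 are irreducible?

2

By the necklace-counting formula, N_2(3) = (1/3) Σ_{d|3} μ(3/d)·2^d.
Divisors of 3: 1, 3; μ(3/d) for each: -1, 1.
Σ = − 2^1 + 2^3 = 6.
N = 6/3 = 2.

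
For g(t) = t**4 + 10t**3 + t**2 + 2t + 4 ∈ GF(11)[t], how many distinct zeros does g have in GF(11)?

2

Evaluate at each of the 11 elements of GF(11):
g(0) = 4; g(1) = 7; g(2) = 9; g(3) = 7; g(4) = 0 → root; g(5) = 0 → root; g(6) = 10; g(7) = 2; g(8) = 5; g(9) = 6; g(10) = 5.
Roots: {4, 5}.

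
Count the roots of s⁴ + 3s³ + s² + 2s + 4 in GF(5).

0

Write P(s) = s⁴ + 3s³ + s² + 2s + 4.
Evaluate at each of the 5 elements of GF(5):
P(0) = 4; P(1) = 1; P(2) = 2; P(3) = 1; P(4) = 1.
No element is a root.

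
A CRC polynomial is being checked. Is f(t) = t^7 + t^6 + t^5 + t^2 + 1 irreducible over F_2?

Check for roots in F_2: f(0) = 1; f(1) = 1.
No roots, so no linear factors.
Monic irreducibles of degree 2 over GF(2): t^2 + t + 1.
None of them divide f (all give nonzero remainder).
Monic irreducibles of degree 3 over GF(2): t^3 + t + 1, t^3 + t^2 + 1.
None of them divide f (all give nonzero remainder).
No irreducible factor of degree ≤ 3 exists, so f is irreducible over GF(2).

Yes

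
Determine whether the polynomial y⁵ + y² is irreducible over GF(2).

No

Write g(y) = y⁵ + y².
Check for roots in GF(2): g(0) = 0 → root; g(1) = 0 → root.
g(0) = 0, so (y) divides g(y); g is reducible.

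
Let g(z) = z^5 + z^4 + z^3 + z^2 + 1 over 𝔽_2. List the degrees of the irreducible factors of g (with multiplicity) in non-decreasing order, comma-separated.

5

Roots in 𝔽_2: g(0) = 1; g(1) = 1.
Complete factorization: g(z) = (z^5 + z^4 + z^3 + z^2 + 1).
Factor degrees with multiplicity: 5 = 5.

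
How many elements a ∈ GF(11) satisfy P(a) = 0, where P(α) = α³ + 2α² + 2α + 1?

Evaluate at each of the 11 elements of GF(11):
P(0) = 1; P(1) = 6; P(2) = 10; P(3) = 8; P(4) = 6; P(5) = 10; P(6) = 4; P(7) = 5; P(8) = 8; P(9) = 8; P(10) = 0 → root.
Roots: {10}.

1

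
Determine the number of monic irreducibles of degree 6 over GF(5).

By the necklace-counting formula, N_5(6) = (1/6) Σ_{d|6} μ(6/d)·5^d.
Divisors of 6: 1, 2, 3, 6; μ(6/d) for each: 1, -1, -1, 1.
Σ = 5^1 − 5^2 − 5^3 + 5^6 = 15480.
N = 15480/6 = 2580.

2580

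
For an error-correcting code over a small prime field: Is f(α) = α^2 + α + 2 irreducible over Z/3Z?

Check for roots in Z/3Z: f(0) = 2; f(1) = 1; f(2) = 2.
No roots. A degree-2 polynomial over a field with no linear factor is irreducible.

Yes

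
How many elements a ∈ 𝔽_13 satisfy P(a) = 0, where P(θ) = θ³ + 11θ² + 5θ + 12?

Evaluate at each of the 13 elements of 𝔽_13:
P(0) = 12; P(1) = 3; P(2) = 9; P(3) = 10; P(4) = 12; P(5) = 8; P(6) = 4; P(7) = 6; P(8) = 7; P(9) = 0 → root; P(10) = 4; P(11) = 12; P(12) = 4.
Roots: {9}.

1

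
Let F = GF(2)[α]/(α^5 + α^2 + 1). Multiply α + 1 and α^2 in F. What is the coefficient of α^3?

Multiply in GF(2)[α]: (α + 1)·(α^2) = α^3 + α^2.
Reduced: α^3 + α^2.

1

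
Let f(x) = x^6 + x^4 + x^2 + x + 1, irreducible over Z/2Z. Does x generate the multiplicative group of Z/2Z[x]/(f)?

No

|GF(2^6)^×| = 2^6 − 1 = 63. Prime factorization: 63 = 3^2·7.
f is primitive ⇔ x has order 63 in GF(2)[x]/(f), i.e. x^(63/q) ≠ 1 for each prime q | 63.
x^(21) mod f = 1
x^(9) mod f = x^4 + x^2 + x.
Since x^(21) = 1, the order of x divides 21 < 63; not primitive.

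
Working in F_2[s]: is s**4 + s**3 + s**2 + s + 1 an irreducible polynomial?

Write g(s) = s**4 + s**3 + s**2 + s + 1.
Check for roots in F_2: g(0) = 1; g(1) = 1.
No roots, so no linear factors.
Monic irreducibles of degree 2 over GF(2): s**2 + s + 1.
None of them divide g (all give nonzero remainder).
No irreducible factor of degree ≤ 2 exists, so g is irreducible over GF(2).

Yes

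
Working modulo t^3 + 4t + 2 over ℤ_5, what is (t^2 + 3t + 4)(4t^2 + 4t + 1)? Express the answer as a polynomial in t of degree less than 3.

3t^2 + 2t + 2

Multiply in ℤ_5[t]: (t^2 + 3t + 4)·(4t^2 + 4t + 1) = 4t^4 + t^3 + 4t^2 + 4t + 4.
Reduce using t^3 ≡ t + 3 (mod t^3 + 4t + 2).
Reduced: 3t^2 + 2t + 2.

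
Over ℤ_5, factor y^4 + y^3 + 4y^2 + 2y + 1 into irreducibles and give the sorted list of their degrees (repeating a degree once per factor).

1, 3

Write g(y) = y^4 + y^3 + 4y^2 + 2y + 1.
Roots in ℤ_5: g(0) = 1; g(1) = 4; g(2) = 0 → root; g(3) = 1; g(4) = 3.
Linear factors from roots: (y + 3).
Complete factorization: g(y) = (y + 3)·(y^3 + 3y^2 + 2).
Factor degrees with multiplicity: 1 + 3 = 4.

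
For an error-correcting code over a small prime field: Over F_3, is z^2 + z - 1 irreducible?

Write m(z) = z^2 + z - 1.
Check for roots in F_3: m(0) = 2; m(1) = 1; m(2) = 2.
No roots. A degree-2 polynomial over a field with no linear factor is irreducible.

Yes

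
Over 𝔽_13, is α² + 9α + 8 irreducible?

Write f(α) = α² + 9α + 8.
Check each element of 𝔽_13 for a root: f(0)=8, f(1)=5, f(2)=4, f(3)=5, f(4)=8, f(5)=0, f(6)=7, f(7)=3, f(8)=1, f(9)=1, f(10)=3, f(11)=7, f(12)=0.
f(5) = 0, so (α − 5) divides f(α); f is reducible.

No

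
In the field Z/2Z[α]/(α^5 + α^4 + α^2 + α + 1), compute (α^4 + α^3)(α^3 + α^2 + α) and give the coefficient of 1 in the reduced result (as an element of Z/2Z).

1

Multiply in Z/2Z[α]: (α^4 + α^3)·(α^3 + α^2 + α) = α^7 + α^4.
Reduce using α^5 ≡ α^4 + α^2 + α + 1 (mod α^5 + α^4 + α^2 + α + 1).
Reduced: α^4 + α^2 + 1.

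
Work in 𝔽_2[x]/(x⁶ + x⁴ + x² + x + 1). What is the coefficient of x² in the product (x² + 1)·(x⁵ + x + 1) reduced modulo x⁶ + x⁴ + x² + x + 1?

0

Multiply in 𝔽_2[x]: (x² + 1)·(x⁵ + x + 1) = x⁷ + x⁵ + x³ + x² + x + 1.
Reduce using x⁶ ≡ x⁴ + x² + x + 1 (mod x⁶ + x⁴ + x² + x + 1).
Reduced: 1.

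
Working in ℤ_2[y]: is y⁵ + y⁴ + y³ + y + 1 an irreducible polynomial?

Yes

Write h(y) = y⁵ + y⁴ + y³ + y + 1.
Check for roots in ℤ_2: h(0) = 1; h(1) = 1.
No roots, so no linear factors.
Monic irreducibles of degree 2 over GF(2): y² + y + 1.
None of them divide h (all give nonzero remainder).
No irreducible factor of degree ≤ 2 exists, so h is irreducible over GF(2).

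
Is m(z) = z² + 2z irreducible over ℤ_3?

No

Check for roots in ℤ_3: m(0) = 0 → root; m(1) = 0 → root; m(2) = 2.
m(0) = 0, so (z) divides m(z); m is reducible.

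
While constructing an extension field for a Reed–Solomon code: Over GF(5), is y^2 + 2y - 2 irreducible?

Write m(y) = y^2 + 2y - 2.
Check for roots in GF(5): m(0) = 3; m(1) = 1; m(2) = 1; m(3) = 3; m(4) = 2.
No roots. A degree-2 polynomial over a field with no linear factor is irreducible.

Yes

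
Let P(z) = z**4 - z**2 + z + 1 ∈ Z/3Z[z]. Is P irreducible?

No

Check for roots in Z/3Z: P(0) = 1; P(1) = 2; P(2) = 0 → root.
P(2) = 0, so (z − 2) divides P(z); P is reducible.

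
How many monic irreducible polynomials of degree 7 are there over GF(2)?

x^(2^7) − x is the product of all monic irreducibles of degree dividing 7; Möbius inversion gives N = (1/7) Σ μ(7/d)·2^d.
Divisors of 7: 1, 7; μ(7/d) for each: -1, 1.
Σ = − 2^1 + 2^7 = 126.
N = 126/7 = 18.

18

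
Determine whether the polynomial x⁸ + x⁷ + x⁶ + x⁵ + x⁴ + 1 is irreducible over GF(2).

Write f(x) = x⁸ + x⁷ + x⁶ + x⁵ + x⁴ + 1.
Check for roots in GF(2): f(0) = 1; f(1) = 0 → root.
f(1) = 0, so (x − 1) divides f(x); f is reducible.

No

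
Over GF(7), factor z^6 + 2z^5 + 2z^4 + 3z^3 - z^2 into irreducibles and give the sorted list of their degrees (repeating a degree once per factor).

1, 1, 1, 1, 1, 1

Write g(z) = z^6 + 2z^5 + 2z^4 + 3z^3 - z^2.
Linear factors from roots: (z), (z - 1), (z - 3), (z + 3).
Complete factorization: g(z) = (z - 3)·(z - 1)·(z)^2·(z + 3)^2.
Factor degrees with multiplicity: 1 + 1 + 1 + 1 + 1 + 1 = 6.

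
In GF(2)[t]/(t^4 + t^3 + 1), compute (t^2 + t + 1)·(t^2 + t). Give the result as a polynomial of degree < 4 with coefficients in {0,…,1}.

Multiply in GF(2)[t]: (t^2 + t + 1)·(t^2 + t) = t^4 + t.
Reduce using t^4 ≡ t^3 + 1 (mod t^4 + t^3 + 1).
Reduced: t^3 + t + 1.

t^3 + t + 1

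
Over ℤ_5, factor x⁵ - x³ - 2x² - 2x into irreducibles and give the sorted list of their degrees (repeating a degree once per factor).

Write h(x) = x⁵ - x³ - 2x² - 2x.
Roots in ℤ_5: h(0) = 0 → root; h(1) = 1; h(2) = 2; h(3) = 2; h(4) = 0 → root.
Linear factors from roots: (x), (x + 1).
Complete factorization: h(x) = (x)·(x + 1)·(x³ - x² - 2).
Factor degrees with multiplicity: 1 + 1 + 3 = 5.

1, 1, 3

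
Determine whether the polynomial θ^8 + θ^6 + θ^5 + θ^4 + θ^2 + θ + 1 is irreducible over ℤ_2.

Yes

Write m(θ) = θ^8 + θ^6 + θ^5 + θ^4 + θ^2 + θ + 1.
Check for roots in ℤ_2: m(0) = 1; m(1) = 1.
No roots, so no linear factors.
Monic irreducibles of degree 2 over GF(2): θ^2 + θ + 1.
None of them divide m (all give nonzero remainder).
Monic irreducibles of degree 3 over GF(2): θ^3 + θ + 1, θ^3 + θ^2 + 1.
None of them divide m (all give nonzero remainder).
Monic irreducibles of degree 4 over GF(2): θ^4 + θ + 1, θ^4 + θ^3 + 1, θ^4 + θ^3 + θ^2 + θ + 1.
None of them divide m (all give nonzero remainder).
No irreducible factor of degree ≤ 4 exists, so m is irreducible over GF(2).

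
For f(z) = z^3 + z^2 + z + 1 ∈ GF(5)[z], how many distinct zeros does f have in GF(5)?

Evaluate at each of the 5 elements of GF(5):
f(0) = 1; f(1) = 4; f(2) = 0 → root; f(3) = 0 → root; f(4) = 0 → root.
Roots: {2, 3, 4}.

3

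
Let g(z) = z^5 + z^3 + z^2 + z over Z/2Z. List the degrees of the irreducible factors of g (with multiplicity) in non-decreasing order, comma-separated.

1, 1, 3

Roots in Z/2Z: g(0) = 0 → root; g(1) = 0 → root.
Linear factors from roots: (z), (z + 1).
Complete factorization: g(z) = (z)·(z + 1)·(z^3 + z^2 + 1).
Factor degrees with multiplicity: 1 + 1 + 3 = 5.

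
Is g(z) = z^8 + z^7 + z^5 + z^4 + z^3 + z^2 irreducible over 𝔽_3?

No

Check for roots in 𝔽_3: g(0) = 0 → root; g(1) = 0 → root; g(2) = 0 → root.
g(0) = 0, so (z) divides g(z); g is reducible.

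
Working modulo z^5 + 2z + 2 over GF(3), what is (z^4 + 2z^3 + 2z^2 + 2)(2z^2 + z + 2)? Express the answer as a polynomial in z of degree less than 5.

2z^4 + z^2

Multiply in GF(3)[z]: (z^4 + 2z^3 + 2z^2 + 2)·(2z^2 + z + 2) = 2z^6 + 2z^5 + 2z^4 + 2z^2 + 2z + 1.
Reduce using z^5 ≡ z + 1 (mod z^5 + 2z + 2).
Reduced: 2z^4 + z^2.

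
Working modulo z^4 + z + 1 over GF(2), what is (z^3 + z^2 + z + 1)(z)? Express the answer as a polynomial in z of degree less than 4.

z^3 + z^2 + 1

Multiply in GF(2)[z]: (z^3 + z^2 + z + 1)·(z) = z^4 + z^3 + z^2 + z.
Reduce using z^4 ≡ z + 1 (mod z^4 + z + 1).
Reduced: z^3 + z^2 + 1.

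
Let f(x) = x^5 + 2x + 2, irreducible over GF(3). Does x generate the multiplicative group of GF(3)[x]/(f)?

|GF(3^5)^×| = 3^5 − 1 = 242. Prime factorization: 242 = 2·11^2.
f is primitive ⇔ x has order 242 in GF(3)[x]/(f), i.e. x^(242/q) ≠ 1 for each prime q | 242.
x^(121) mod f = 1
x^(22) mod f = x^3 + 2x^2 + 2x + 1.
Since x^(121) = 1, the order of x divides 121 < 242; not primitive.

No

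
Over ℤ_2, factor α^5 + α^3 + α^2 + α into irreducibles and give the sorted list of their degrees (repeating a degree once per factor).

1, 1, 3

Write g(α) = α^5 + α^3 + α^2 + α.
Roots in ℤ_2: g(0) = 0 → root; g(1) = 0 → root.
Linear factors from roots: (α), (α + 1).
Complete factorization: g(α) = (α)·(α + 1)·(α^3 + α^2 + 1).
Factor degrees with multiplicity: 1 + 1 + 3 = 5.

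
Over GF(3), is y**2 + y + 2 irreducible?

Write g(y) = y**2 + y + 2.
Check for roots in GF(3): g(0) = 2; g(1) = 1; g(2) = 2.
No roots. A degree-2 polynomial over a field with no linear factor is irreducible.

Yes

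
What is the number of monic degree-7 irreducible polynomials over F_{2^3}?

Gauss's count: N_{8}(7) = (1/7) Σ_{d|7} μ(7/d)·8^d.
Divisors of 7: 1, 7; μ(7/d) for each: -1, 1.
Σ = − 8^1 + 8^7 = 2097144.
N = 2097144/7 = 299592.

299592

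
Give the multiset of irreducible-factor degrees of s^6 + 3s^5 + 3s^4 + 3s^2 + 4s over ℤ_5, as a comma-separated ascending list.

Write f(s) = s^6 + 3s^5 + 3s^4 + 3s^2 + 4s.
Roots in ℤ_5: f(0) = 0 → root; f(1) = 4; f(2) = 3; f(3) = 0 → root; f(4) = 0 → root.
Linear factors from roots: (s), (s + 2), (s + 1).
Complete factorization: f(s) = (s)·(s + 2)·(s + 1)^2·(s^2 + 4s + 2).
Factor degrees with multiplicity: 1 + 1 + 1 + 1 + 2 = 6.

1, 1, 1, 1, 2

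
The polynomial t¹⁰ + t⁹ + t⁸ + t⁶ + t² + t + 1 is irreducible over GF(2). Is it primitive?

Write f(t) = t¹⁰ + t⁹ + t⁸ + t⁶ + t² + t + 1.
|GF(2^10)^×| = 2^10 − 1 = 1023. Prime factorization: 1023 = 3·11·31.
f is primitive ⇔ t has order 1023 in GF(2)[t]/(f), i.e. t^(1023/q) ≠ 1 for each prime q | 1023.
t^(341) mod f = t⁹ + t⁶ + t⁵ + t³ + t² + t + 1.
t^(93) mod f = t⁸ + t⁵ + t⁴ + t².
t^(33) mod f = t⁸ + t⁶ + t⁵ + t³ + t².
None equal 1, so t has full order 1023; f is primitive.

Yes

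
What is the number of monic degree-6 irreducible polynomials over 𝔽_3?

116

The number of monic irreducibles of degree 6 over GF(3) is (1/6)·Σ_{d∣6} μ(6/d) 3^d.
Divisors of 6: 1, 2, 3, 6; μ(6/d) for each: 1, -1, -1, 1.
Σ = 3^1 − 3^2 − 3^3 + 3^6 = 696.
N = 696/6 = 116.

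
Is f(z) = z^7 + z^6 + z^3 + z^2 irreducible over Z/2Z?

No

Check for roots in Z/2Z: f(0) = 0 → root; f(1) = 0 → root.
f(0) = 0, so (z) divides f(z); f is reducible.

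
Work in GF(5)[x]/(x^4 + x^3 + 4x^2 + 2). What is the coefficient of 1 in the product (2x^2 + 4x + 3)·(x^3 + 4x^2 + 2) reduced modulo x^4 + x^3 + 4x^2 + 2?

1

Multiply in GF(5)[x]: (2x^2 + 4x + 3)·(x^3 + 4x^2 + 2) = 2x^5 + 2x^4 + 4x^3 + x^2 + 3x + 1.
Reduce using x^4 ≡ 4x^3 + x^2 + 3 (mod x^4 + x^3 + 4x^2 + 2).
Reduced: x^3 + x^2 + 4x + 1.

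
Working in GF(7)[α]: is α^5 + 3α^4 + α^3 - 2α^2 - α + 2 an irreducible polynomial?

Yes

Write m(α) = α^5 + 3α^4 + α^3 - 2α^2 - α + 2.
Check for roots in GF(7): m(0) = 2; m(1) = 4; m(2) = 3; m(3) = 4; m(4) = 2; m(5) = 4; m(6) = 2.
No roots, so no linear factors.
Degree-2 irreducible divisors: test the 21 monic irreducibles of degree 2 over GF(7).
None of them divide m (all give nonzero remainder).
No irreducible factor of degree ≤ 2 exists, so m is irreducible over GF(7).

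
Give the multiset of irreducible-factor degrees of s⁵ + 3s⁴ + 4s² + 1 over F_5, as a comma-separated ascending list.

Write g(s) = s⁵ + 3s⁴ + 4s² + 1.
Roots in F_5: g(0) = 1; g(1) = 4; g(2) = 2; g(3) = 3; g(4) = 2.
Complete factorization: g(s) = (s⁵ + 3s⁴ + 4s² + 1).
Factor degrees with multiplicity: 5 = 5.

5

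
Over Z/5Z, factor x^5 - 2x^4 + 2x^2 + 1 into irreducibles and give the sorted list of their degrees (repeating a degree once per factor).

Write h(x) = x^5 - 2x^4 + 2x^2 + 1.
Roots in Z/5Z: h(0) = 1; h(1) = 2; h(2) = 4; h(3) = 0 → root; h(4) = 0 → root.
Linear factors from roots: (x + 2), (x + 1).
Complete factorization: h(x) = (x + 1)·(x + 2)·(x^3 - 2x - 2).
Factor degrees with multiplicity: 1 + 1 + 3 = 5.

1, 1, 3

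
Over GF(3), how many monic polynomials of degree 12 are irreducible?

44220

x^(3^12) − x is the product of all monic irreducibles of degree dividing 12; Möbius inversion gives N = (1/12) Σ μ(12/d)·3^d.
Divisors of 12: 1, 2, 3, 4, 6, 12; μ(12/d) for each: 0, 1, 0, -1, -1, 1.
Σ = 3^2 − 3^4 − 3^6 + 3^12 = 530640.
N = 530640/12 = 44220.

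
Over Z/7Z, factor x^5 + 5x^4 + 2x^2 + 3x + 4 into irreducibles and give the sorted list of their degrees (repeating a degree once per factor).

1, 1, 1, 2

Write f(x) = x^5 + 5x^4 + 2x^2 + 3x + 4.
Linear factors from roots: (x + 4), (x + 3), (x + 1).
Complete factorization: f(x) = (x + 1)·(x + 3)·(x + 4)·(x^2 + 4x + 5).
Factor degrees with multiplicity: 1 + 1 + 1 + 2 = 5.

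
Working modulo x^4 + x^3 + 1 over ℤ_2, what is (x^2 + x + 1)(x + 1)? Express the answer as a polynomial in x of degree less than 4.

x^3 + 1

Multiply in ℤ_2[x]: (x^2 + x + 1)·(x + 1) = x^3 + 1.
Reduced: x^3 + 1.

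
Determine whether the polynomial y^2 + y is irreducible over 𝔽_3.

No

Write g(y) = y^2 + y.
Check for roots in 𝔽_3: g(0) = 0 → root; g(1) = 2; g(2) = 0 → root.
g(0) = 0, so (y) divides g(y); g is reducible.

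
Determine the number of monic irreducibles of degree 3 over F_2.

2

By the necklace-counting formula, N_2(3) = (1/3) Σ_{d|3} μ(3/d)·2^d.
Divisors of 3: 1, 3; μ(3/d) for each: -1, 1.
Σ = − 2^1 + 2^3 = 6.
N = 6/3 = 2.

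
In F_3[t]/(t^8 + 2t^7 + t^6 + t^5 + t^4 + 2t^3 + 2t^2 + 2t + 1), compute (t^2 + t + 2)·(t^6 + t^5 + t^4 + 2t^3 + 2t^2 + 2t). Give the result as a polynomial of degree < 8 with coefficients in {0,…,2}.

Multiply in F_3[t]: (t^2 + t + 2)·(t^6 + t^5 + t^4 + 2t^3 + 2t^2 + 2t) = t^8 + 2t^7 + t^6 + 2t^5 + 2t^3 + t.
Reduce using t^8 ≡ t^7 + 2t^6 + 2t^5 + 2t^4 + t^3 + t^2 + t + 2 (mod t^8 + 2t^7 + t^6 + t^5 + t^4 + 2t^3 + 2t^2 + 2t + 1).
Reduced: t^5 + 2t^4 + t^2 + 2t + 2.

t^5 + 2t^4 + t^2 + 2t + 2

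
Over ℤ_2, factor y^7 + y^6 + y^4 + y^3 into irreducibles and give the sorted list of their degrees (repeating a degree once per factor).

1, 1, 1, 1, 1, 2

Write f(y) = y^7 + y^6 + y^4 + y^3.
Roots in ℤ_2: f(0) = 0 → root; f(1) = 0 → root.
Linear factors from roots: (y), (y + 1).
Complete factorization: f(y) = (y + 1)^2·(y)^3·(y^2 + y + 1).
Factor degrees with multiplicity: 1 + 1 + 1 + 1 + 1 + 2 = 7.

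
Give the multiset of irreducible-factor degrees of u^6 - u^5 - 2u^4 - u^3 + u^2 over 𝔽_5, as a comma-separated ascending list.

1, 1, 2, 2

Write g(u) = u^6 - u^5 - 2u^4 - u^3 + u^2.
Roots in 𝔽_5: g(0) = 0 → root; g(1) = 3; g(2) = 1; g(3) = 1; g(4) = 2.
Linear factors from roots: (u).
Complete factorization: g(u) = (u)^2·(u^2 + u + 2)·(u^2 - 2u - 2).
Factor degrees with multiplicity: 1 + 1 + 2 + 2 = 6.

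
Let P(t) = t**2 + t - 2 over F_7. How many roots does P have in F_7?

Evaluate at each of the 7 elements of F_7:
P(0) = 5; P(1) = 0 → root; P(2) = 4; P(3) = 3; P(4) = 4; P(5) = 0 → root; P(6) = 5.
Roots: {1, 5}.

2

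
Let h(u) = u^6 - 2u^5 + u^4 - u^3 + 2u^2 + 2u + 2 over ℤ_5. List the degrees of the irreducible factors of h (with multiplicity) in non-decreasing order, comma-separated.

1, 2, 3

Roots in ℤ_5: h(0) = 2; h(1) = 0 → root; h(2) = 2; h(3) = 3; h(4) = 2.
Linear factors from roots: (u - 1).
Complete factorization: h(u) = (u - 1)·(u^2 - u + 1)·(u^3 - u - 2).
Factor degrees with multiplicity: 1 + 2 + 3 = 6.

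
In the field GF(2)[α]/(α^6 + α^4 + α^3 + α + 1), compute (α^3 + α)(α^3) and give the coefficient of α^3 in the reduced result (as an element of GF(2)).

1

Multiply in GF(2)[α]: (α^3 + α)·(α^3) = α^6 + α^4.
Reduce using α^6 ≡ α^4 + α^3 + α + 1 (mod α^6 + α^4 + α^3 + α + 1).
Reduced: α^3 + α + 1.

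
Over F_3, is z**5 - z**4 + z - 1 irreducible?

No

Write h(z) = z**5 - z**4 + z - 1.
Check for roots in F_3: h(0) = 2; h(1) = 0 → root; h(2) = 2.
h(1) = 0, so (z − 1) divides h(z); h is reducible.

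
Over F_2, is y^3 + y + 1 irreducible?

Write P(y) = y^3 + y + 1.
Check for roots in F_2: P(0) = 1; P(1) = 1.
No roots. A degree-3 polynomial over a field with no linear factor is irreducible.

Yes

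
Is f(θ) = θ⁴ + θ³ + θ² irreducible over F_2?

Check for roots in F_2: f(0) = 0 → root; f(1) = 1.
f(0) = 0, so (θ) divides f(θ); f is reducible.

No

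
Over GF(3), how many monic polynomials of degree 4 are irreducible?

18

By the necklace-counting formula, N_3(4) = (1/4) Σ_{d|4} μ(4/d)·3^d.
Divisors of 4: 1, 2, 4; μ(4/d) for each: 0, -1, 1.
Σ = − 3^2 + 3^4 = 72.
N = 72/4 = 18.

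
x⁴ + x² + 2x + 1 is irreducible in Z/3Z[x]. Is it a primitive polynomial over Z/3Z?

Write f(x) = x⁴ + x² + 2x + 1.
|GF(3^4)^×| = 3^4 − 1 = 80. Prime factorization: 80 = 2^4·5.
f is primitive ⇔ x has order 80 in GF(3)[x]/(f), i.e. x^(80/q) ≠ 1 for each prime q | 80.
x^(40) mod f = 1
x^(16) mod f = 2x³ + 2.
Since x^(40) = 1, the order of x divides 40 < 80; not primitive.

No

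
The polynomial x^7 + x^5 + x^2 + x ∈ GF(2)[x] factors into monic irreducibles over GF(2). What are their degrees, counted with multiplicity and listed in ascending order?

1, 1, 2, 3

Write f(x) = x^7 + x^5 + x^2 + x.
Roots in GF(2): f(0) = 0 → root; f(1) = 0 → root.
Linear factors from roots: (x), (x + 1).
Complete factorization: f(x) = (x)·(x + 1)·(x^2 + x + 1)·(x^3 + x + 1).
Factor degrees with multiplicity: 1 + 1 + 2 + 3 = 7.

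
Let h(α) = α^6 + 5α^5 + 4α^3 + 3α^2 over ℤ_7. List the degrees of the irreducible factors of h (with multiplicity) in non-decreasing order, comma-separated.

Linear factors from roots: (α), (α + 4), (α + 3).
Complete factorization: h(α) = (α + 3)·(α + 4)·(α)^2·(α^2 + 5α + 2).
Factor degrees with multiplicity: 1 + 1 + 1 + 1 + 2 = 6.

1, 1, 1, 1, 2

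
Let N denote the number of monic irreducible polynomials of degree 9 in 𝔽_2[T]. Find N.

56

Gauss's count: N_{2}(9) = (1/9) Σ_{d|9} μ(9/d)·2^d.
Divisors of 9: 1, 3, 9; μ(9/d) for each: 0, -1, 1.
Σ = − 2^3 + 2^9 = 504.
N = 504/9 = 56.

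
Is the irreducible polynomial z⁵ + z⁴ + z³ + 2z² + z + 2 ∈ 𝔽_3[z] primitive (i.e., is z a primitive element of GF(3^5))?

No

Write f(z) = z⁵ + z⁴ + z³ + 2z² + z + 2.
|GF(3^5)^×| = 3^5 − 1 = 242. Prime factorization: 242 = 2·11^2.
f is primitive ⇔ z has order 242 in GF(3)[z]/(f), i.e. z^(242/q) ≠ 1 for each prime q | 242.
z^(121) mod f = 1
z^(22) mod f = 2z⁴ + 2z³ + 2.
Since z^(121) = 1, the order of z divides 121 < 242; not primitive.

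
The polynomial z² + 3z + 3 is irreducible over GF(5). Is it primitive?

Write f(z) = z² + 3z + 3.
|GF(5^2)^×| = 5^2 − 1 = 24. Prime factorization: 24 = 2^3·3.
f is primitive ⇔ z has order 24 in GF(5)[z]/(f), i.e. z^(24/q) ≠ 1 for each prime q | 24.
z^(12) mod f = 4.
z^(8) mod f = z + 1.
None equal 1, so z has full order 24; f is primitive.

Yes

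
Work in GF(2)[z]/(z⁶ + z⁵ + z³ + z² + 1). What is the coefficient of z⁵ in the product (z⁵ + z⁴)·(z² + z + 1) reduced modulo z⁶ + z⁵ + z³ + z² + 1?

1

Multiply in GF(2)[z]: (z⁵ + z⁴)·(z² + z + 1) = z⁷ + z⁴.
Reduce using z⁶ ≡ z⁵ + z³ + z² + 1 (mod z⁶ + z⁵ + z³ + z² + 1).
Reduced: z⁵ + z² + z + 1.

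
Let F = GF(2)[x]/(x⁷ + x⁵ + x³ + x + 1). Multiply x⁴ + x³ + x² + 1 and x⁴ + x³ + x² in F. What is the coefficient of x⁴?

1

Multiply in GF(2)[x]: (x⁴ + x³ + x² + 1)·(x⁴ + x³ + x²) = x⁸ + x⁶ + x³ + x².
Reduce using x⁷ ≡ x⁵ + x³ + x + 1 (mod x⁷ + x⁵ + x³ + x + 1).
Reduced: x⁴ + x³ + x.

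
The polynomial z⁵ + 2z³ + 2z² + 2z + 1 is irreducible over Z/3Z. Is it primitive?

Write f(z) = z⁵ + 2z³ + 2z² + 2z + 1.
|GF(3^5)^×| = 3^5 − 1 = 242. Prime factorization: 242 = 2·11^2.
f is primitive ⇔ z has order 242 in GF(3)[z]/(f), i.e. z^(242/q) ≠ 1 for each prime q | 242.
z^(121) mod f = 2.
z^(22) mod f = 1
Since z^(22) = 1, the order of z divides 22 < 242; not primitive.

No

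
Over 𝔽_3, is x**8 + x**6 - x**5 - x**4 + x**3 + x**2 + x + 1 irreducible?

Write m(x) = x**8 + x**6 - x**5 - x**4 + x**3 + x**2 + x + 1.
Check for roots in 𝔽_3: m(0) = 1; m(1) = 1; m(2) = 2.
No roots, so no linear factors.
Monic irreducibles of degree 2 over GF(3): x**2 + 1, x**2 + x - 1, x**2 - x - 1.
None of them divide m (all give nonzero remainder).
Degree-3 irreducible divisors: test the 8 monic irreducibles of degree 3 over GF(3).
None of them divide m (all give nonzero remainder).
Degree-4 irreducible divisors: test the 18 monic irreducibles of degree 4 over GF(3).
None of them divide m (all give nonzero remainder).
No irreducible factor of degree ≤ 4 exists, so m is irreducible over GF(3).

Yes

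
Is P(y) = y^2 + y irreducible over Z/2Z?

Check for roots in Z/2Z: P(0) = 0 → root; P(1) = 0 → root.
P(0) = 0, so (y) divides P(y); P is reducible.

No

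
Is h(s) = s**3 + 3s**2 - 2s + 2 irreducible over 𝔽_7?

Check for roots in 𝔽_7: h(0) = 2; h(1) = 4; h(2) = 4; h(3) = 1; h(4) = 1; h(5) = 3; h(6) = 6.
No roots. A degree-3 polynomial over a field with no linear factor is irreducible.

Yes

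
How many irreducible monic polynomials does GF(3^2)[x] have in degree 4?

The number of monic irreducibles of degree 4 over GF(9) is (1/4)·Σ_{d∣4} μ(4/d) 9^d.
Divisors of 4: 1, 2, 4; μ(4/d) for each: 0, -1, 1.
Σ = − 9^2 + 9^4 = 6480.
N = 6480/4 = 1620.

1620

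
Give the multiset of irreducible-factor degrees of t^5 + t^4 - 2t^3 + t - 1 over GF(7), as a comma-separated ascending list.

Write h(t) = t^5 + t^4 - 2t^3 + t - 1.
Linear factors from roots: (t - 1), (t + 3), (t + 1).
Complete factorization: h(t) = (t + 1)·(t + 3)·(t - 1)·(t^2 - 2t - 2).
Factor degrees with multiplicity: 1 + 1 + 1 + 2 = 5.

1, 1, 1, 2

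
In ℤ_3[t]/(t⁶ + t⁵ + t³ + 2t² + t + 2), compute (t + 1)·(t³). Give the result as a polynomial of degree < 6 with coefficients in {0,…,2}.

Multiply in ℤ_3[t]: (t + 1)·(t³) = t⁴ + t³.
Reduced: t⁴ + t³.

t^4 + t^3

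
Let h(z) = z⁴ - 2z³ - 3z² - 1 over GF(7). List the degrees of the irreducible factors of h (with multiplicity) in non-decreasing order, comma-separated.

Complete factorization: h(z) = (z⁴ - 2z³ - 3z² - 1).
Factor degrees with multiplicity: 4 = 4.

4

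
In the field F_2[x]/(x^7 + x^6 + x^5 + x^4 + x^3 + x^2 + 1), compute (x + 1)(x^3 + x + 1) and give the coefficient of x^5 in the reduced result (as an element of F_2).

0

Multiply in F_2[x]: (x + 1)·(x^3 + x + 1) = x^4 + x^3 + x^2 + 1.
Reduced: x^4 + x^3 + x^2 + 1.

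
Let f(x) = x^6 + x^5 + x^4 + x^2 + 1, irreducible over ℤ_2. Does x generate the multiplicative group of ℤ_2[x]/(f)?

No

|GF(2^6)^×| = 2^6 − 1 = 63. Prime factorization: 63 = 3^2·7.
f is primitive ⇔ x has order 63 in GF(2)[x]/(f), i.e. x^(63/q) ≠ 1 for each prime q | 63.
x^(21) mod f = 1
x^(9) mod f = x^3 + 1.
Since x^(21) = 1, the order of x divides 21 < 63; not primitive.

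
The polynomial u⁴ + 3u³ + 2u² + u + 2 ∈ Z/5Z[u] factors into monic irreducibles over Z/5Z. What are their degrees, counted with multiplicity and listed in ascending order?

Write h(u) = u⁴ + 3u³ + 2u² + u + 2.
Roots in Z/5Z: h(0) = 2; h(1) = 4; h(2) = 2; h(3) = 0 → root; h(4) = 1.
Linear factors from roots: (u + 2).
Complete factorization: h(u) = (u + 2)·(u³ + u² + 1).
Factor degrees with multiplicity: 1 + 3 = 4.

1, 3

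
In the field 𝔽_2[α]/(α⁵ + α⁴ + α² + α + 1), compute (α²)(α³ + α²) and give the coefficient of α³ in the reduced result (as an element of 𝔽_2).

Multiply in 𝔽_2[α]: (α²)·(α³ + α²) = α⁵ + α⁴.
Reduce using α⁵ ≡ α⁴ + α² + α + 1 (mod α⁵ + α⁴ + α² + α + 1).
Reduced: α² + α + 1.

0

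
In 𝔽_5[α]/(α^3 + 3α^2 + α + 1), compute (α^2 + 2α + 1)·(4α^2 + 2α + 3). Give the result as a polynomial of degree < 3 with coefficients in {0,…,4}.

Multiply in 𝔽_5[α]: (α^2 + 2α + 1)·(4α^2 + 2α + 3) = 4α^4 + α^2 + 3α + 3.
Reduce using α^3 ≡ 2α^2 + 4α + 4 (mod α^3 + 3α^2 + α + 1).
Reduced: 3α^2 + α.

3α^2 + α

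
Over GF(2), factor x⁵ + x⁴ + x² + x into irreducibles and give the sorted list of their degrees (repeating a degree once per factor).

Write h(x) = x⁵ + x⁴ + x² + x.
Roots in GF(2): h(0) = 0 → root; h(1) = 0 → root.
Linear factors from roots: (x), (x + 1).
Complete factorization: h(x) = (x)·(x + 1)^2·(x² + x + 1).
Factor degrees with multiplicity: 1 + 1 + 1 + 2 = 5.

1, 1, 1, 2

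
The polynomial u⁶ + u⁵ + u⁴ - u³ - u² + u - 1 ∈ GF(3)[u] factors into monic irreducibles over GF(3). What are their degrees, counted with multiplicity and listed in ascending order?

2, 2, 2

Write g(u) = u⁶ + u⁵ + u⁴ - u³ - u² + u - 1.
Roots in GF(3): g(0) = 2; g(1) = 1; g(2) = 2.
Complete factorization: g(u) = (u² + u - 1)·(u² + 1)^2.
Factor degrees with multiplicity: 2 + 2 + 2 = 6.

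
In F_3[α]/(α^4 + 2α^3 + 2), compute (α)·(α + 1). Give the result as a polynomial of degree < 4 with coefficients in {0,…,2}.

Multiply in F_3[α]: (α)·(α + 1) = α^2 + α.
Reduced: α^2 + α.

α^2 + α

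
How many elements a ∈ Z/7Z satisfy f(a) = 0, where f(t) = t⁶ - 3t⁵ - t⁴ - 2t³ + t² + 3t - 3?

2

Evaluate at each of the 7 elements of Z/7Z:
f(0) = 4; f(1) = 3; f(2) = 6; f(3) = 6; f(4) = 0 → root; f(5) = 1; f(6) = 0 → root.
Roots: {4, 6}.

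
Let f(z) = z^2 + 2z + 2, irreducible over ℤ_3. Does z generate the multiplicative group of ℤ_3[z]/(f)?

|GF(3^2)^×| = 3^2 − 1 = 8. Prime factorization: 8 = 2^3.
f is primitive ⇔ z has order 8 in GF(3)[z]/(f), i.e. z^(8/q) ≠ 1 for each prime q | 8.
z^(4) mod f = 2.
None equal 1, so z has full order 8; f is primitive.

Yes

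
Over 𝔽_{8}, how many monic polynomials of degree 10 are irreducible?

107370900

Gauss's count: N_{8}(10) = (1/10) Σ_{d|10} μ(10/d)·8^d.
Divisors of 10: 1, 2, 5, 10; μ(10/d) for each: 1, -1, -1, 1.
Σ = 8^1 − 8^2 − 8^5 + 8^10 = 1073709000.
N = 1073709000/10 = 107370900.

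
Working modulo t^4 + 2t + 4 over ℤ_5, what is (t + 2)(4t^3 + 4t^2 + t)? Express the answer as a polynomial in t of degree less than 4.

Multiply in ℤ_5[t]: (t + 2)·(4t^3 + 4t^2 + t) = 4t^4 + 2t^3 + 4t^2 + 2t.
Reduce using t^4 ≡ 3t + 1 (mod t^4 + 2t + 4).
Reduced: 2t^3 + 4t^2 + 4t + 4.

2t^3 + 4t^2 + 4t + 4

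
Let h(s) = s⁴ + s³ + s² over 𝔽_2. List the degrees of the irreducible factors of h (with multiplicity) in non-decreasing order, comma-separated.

Roots in 𝔽_2: h(0) = 0 → root; h(1) = 1.
Linear factors from roots: (s).
Complete factorization: h(s) = (s)^2·(s² + s + 1).
Factor degrees with multiplicity: 1 + 1 + 2 = 4.

1, 1, 2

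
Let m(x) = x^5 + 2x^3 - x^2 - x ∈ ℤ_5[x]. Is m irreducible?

Check for roots in ℤ_5: m(0) = 0 → root; m(1) = 1; m(2) = 2; m(3) = 0 → root; m(4) = 2.
m(0) = 0, so (x) divides m(x); m is reducible.

No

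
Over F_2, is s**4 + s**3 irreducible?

Write m(s) = s**4 + s**3.
Check for roots in F_2: m(0) = 0 → root; m(1) = 0 → root.
m(0) = 0, so (s) divides m(s); m is reducible.

No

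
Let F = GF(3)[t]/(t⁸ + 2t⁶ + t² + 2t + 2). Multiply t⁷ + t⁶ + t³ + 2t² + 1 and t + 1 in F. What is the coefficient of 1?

Multiply in GF(3)[t]: (t⁷ + t⁶ + t³ + 2t² + 1)·(t + 1) = t⁸ + 2t⁷ + t⁶ + t⁴ + 2t² + t + 1.
Reduce using t⁸ ≡ t⁶ + 2t² + t + 1 (mod t⁸ + 2t⁶ + t² + 2t + 2).
Reduced: 2t⁷ + 2t⁶ + t⁴ + t² + 2t + 2.

2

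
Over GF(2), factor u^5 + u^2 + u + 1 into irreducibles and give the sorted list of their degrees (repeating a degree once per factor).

1, 1, 3

Write f(u) = u^5 + u^2 + u + 1.
Roots in GF(2): f(0) = 1; f(1) = 0 → root.
Linear factors from roots: (u + 1).
Complete factorization: f(u) = (u + 1)^2·(u^3 + u + 1).
Factor degrees with multiplicity: 1 + 1 + 3 = 5.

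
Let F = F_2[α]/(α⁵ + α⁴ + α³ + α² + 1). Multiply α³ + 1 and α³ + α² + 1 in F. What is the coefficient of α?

1

Multiply in F_2[α]: (α³ + 1)·(α³ + α² + 1) = α⁶ + α⁵ + α² + 1.
Reduce using α⁵ ≡ α⁴ + α³ + α² + 1 (mod α⁵ + α⁴ + α³ + α² + 1).
Reduced: α⁴ + α³ + α² + α + 1.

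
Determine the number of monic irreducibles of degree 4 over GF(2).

3

x^(2^4) − x is the product of all monic irreducibles of degree dividing 4; Möbius inversion gives N = (1/4) Σ μ(4/d)·2^d.
Divisors of 4: 1, 2, 4; μ(4/d) for each: 0, -1, 1.
Σ = − 2^2 + 2^4 = 12.
N = 12/4 = 3.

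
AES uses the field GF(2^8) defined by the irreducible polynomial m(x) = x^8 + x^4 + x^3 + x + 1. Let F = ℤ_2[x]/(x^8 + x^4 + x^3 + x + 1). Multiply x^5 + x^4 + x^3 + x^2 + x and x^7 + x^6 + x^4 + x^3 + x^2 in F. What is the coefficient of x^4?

Multiply in ℤ_2[x]: (x^5 + x^4 + x^3 + x^2 + x)·(x^7 + x^6 + x^4 + x^3 + x^2) = x^12 + x^9 + x^6 + x^5 + x^3.
Reduce using x^8 ≡ x^4 + x^3 + x + 1 (mod x^8 + x^4 + x^3 + x + 1).
Reduced: x^7 + x^6 + x^5 + x^4 + x^2 + 1.

1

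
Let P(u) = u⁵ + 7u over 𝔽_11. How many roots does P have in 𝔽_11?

3

Evaluate at each of the 11 elements of 𝔽_11:
P(0) = 0 → root; P(1) = 8; P(2) = 2; P(3) = 0 → root; P(4) = 7; P(5) = 3; P(6) = 8; P(7) = 4; P(8) = 0 → root; P(9) = 9; P(10) = 3.
Roots: {0, 3, 8}.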